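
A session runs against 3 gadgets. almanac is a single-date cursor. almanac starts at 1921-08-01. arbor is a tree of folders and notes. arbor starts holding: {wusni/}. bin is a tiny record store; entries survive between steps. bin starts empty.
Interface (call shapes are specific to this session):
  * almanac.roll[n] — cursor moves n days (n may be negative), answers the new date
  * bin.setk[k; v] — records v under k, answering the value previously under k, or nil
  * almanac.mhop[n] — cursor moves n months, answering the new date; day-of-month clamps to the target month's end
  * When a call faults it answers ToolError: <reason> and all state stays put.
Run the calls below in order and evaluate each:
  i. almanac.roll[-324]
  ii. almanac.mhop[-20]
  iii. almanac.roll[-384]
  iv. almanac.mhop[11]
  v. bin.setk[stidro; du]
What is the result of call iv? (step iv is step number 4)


Answer: 1918-11-23

Derivation:
[in] almanac.roll n='-324'
= 1920-09-11
[in] almanac.mhop n='-20'
= 1919-01-11
[in] almanac.roll n='-384'
= 1917-12-23
[in] almanac.mhop n='11'
= 1918-11-23
[in] bin.setk k='stidro' v='du'
= nil


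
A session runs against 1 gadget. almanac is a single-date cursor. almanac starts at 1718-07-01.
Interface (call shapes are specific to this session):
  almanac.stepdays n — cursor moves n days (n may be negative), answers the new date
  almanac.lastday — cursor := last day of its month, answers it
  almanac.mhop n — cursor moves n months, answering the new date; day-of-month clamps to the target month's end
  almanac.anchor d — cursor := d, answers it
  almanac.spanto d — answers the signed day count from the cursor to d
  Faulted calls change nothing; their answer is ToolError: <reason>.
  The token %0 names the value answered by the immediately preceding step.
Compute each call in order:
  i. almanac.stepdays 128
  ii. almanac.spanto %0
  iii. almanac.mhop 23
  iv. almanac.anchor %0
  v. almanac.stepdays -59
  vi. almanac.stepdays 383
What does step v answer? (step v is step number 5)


-- almanac.stepdays(n: 128) => 1718-11-06
-- almanac.spanto(d: %0) => 0
-- almanac.mhop(n: 23) => 1720-10-06
-- almanac.anchor(d: %0) => 1720-10-06
-- almanac.stepdays(n: -59) => 1720-08-08
-- almanac.stepdays(n: 383) => 1721-08-26

Answer: 1720-08-08


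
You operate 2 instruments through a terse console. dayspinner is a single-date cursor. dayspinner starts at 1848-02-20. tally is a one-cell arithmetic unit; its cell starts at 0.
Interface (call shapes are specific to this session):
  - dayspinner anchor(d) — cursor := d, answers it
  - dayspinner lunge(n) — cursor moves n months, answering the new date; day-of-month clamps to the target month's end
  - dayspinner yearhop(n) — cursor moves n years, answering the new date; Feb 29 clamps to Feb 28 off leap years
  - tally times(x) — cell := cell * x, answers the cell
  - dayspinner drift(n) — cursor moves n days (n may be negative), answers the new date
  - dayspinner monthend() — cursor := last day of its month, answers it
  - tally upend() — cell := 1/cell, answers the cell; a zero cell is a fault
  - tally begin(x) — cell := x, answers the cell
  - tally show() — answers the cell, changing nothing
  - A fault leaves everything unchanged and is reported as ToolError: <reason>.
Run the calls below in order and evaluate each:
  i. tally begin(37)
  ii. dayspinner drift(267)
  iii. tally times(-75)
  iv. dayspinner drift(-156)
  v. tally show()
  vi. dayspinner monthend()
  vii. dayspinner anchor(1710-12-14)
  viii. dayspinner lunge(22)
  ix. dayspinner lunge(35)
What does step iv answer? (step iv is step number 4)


Answer: 1848-06-10

Derivation:
;; tally begin(x: 37) -> 37
;; dayspinner drift(n: 267) -> 1848-11-13
;; tally times(x: -75) -> -2775
;; dayspinner drift(n: -156) -> 1848-06-10
;; tally show() -> -2775
;; dayspinner monthend() -> 1848-06-30
;; dayspinner anchor(d: 1710-12-14) -> 1710-12-14
;; dayspinner lunge(n: 22) -> 1712-10-14
;; dayspinner lunge(n: 35) -> 1715-09-14


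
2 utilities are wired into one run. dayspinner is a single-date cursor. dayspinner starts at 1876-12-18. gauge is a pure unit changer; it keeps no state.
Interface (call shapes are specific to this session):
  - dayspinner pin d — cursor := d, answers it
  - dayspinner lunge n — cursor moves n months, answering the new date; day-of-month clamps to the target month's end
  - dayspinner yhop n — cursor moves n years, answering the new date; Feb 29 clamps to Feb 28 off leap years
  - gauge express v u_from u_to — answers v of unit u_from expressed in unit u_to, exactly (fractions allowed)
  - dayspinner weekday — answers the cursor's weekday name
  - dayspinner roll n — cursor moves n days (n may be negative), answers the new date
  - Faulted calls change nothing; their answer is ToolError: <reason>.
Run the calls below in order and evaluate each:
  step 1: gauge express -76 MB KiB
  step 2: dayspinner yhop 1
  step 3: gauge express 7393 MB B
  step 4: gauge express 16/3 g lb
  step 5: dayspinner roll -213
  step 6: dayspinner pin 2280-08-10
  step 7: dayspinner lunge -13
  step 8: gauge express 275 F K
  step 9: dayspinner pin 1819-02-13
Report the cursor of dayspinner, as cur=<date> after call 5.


Answer: cur=1877-05-19

Derivation:
// 1. gauge express(-76, MB, KiB) -> -296875/4
// 2. dayspinner yhop(1) -> 1877-12-18
// 3. gauge express(7393, MB, B) -> 7393000000
// 4. gauge express(16/3, g, lb) -> 1600000/136077711
// 5. dayspinner roll(-213) -> 1877-05-19
// 6. dayspinner pin(2280-08-10) -> 2280-08-10
// 7. dayspinner lunge(-13) -> 2279-07-10
// 8. gauge express(275, F, K) -> 8163/20
// 9. dayspinner pin(1819-02-13) -> 1819-02-13


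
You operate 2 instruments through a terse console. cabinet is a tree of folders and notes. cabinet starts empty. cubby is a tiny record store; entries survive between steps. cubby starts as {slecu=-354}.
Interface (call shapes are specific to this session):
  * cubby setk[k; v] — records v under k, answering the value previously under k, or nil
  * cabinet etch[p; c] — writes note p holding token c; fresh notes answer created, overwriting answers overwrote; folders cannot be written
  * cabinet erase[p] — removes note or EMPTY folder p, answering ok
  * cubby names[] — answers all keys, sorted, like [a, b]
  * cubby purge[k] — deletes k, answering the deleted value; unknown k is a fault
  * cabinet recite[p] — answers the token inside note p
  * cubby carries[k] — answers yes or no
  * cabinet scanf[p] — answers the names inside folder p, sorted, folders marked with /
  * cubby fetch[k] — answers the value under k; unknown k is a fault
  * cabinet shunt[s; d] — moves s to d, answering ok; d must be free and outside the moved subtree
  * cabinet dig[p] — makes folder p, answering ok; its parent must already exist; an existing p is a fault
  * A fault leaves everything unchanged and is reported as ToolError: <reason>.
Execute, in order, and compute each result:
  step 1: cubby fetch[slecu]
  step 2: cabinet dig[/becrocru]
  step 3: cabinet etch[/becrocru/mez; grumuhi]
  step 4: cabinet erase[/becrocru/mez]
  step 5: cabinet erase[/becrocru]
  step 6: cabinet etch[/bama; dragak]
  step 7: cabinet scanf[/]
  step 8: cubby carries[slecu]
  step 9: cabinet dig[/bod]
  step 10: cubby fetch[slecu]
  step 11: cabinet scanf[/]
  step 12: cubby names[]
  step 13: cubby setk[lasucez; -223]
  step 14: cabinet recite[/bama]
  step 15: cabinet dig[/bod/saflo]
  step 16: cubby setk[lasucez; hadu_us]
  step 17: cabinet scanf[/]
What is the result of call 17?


CALL cubby fetch[k='slecu']
RET  -354
CALL cabinet dig[p='/becrocru']
RET  ok
CALL cabinet etch[p='/becrocru/mez'; c='grumuhi']
RET  created
CALL cabinet erase[p='/becrocru/mez']
RET  ok
CALL cabinet erase[p='/becrocru']
RET  ok
CALL cabinet etch[p='/bama'; c='dragak']
RET  created
CALL cabinet scanf[p='/']
RET  [bama]
CALL cubby carries[k='slecu']
RET  yes
CALL cabinet dig[p='/bod']
RET  ok
CALL cubby fetch[k='slecu']
RET  -354
CALL cabinet scanf[p='/']
RET  [bama, bod/]
CALL cubby names[]
RET  [slecu]
CALL cubby setk[k='lasucez'; v='-223']
RET  nil
CALL cabinet recite[p='/bama']
RET  dragak
CALL cabinet dig[p='/bod/saflo']
RET  ok
CALL cubby setk[k='lasucez'; v='hadu_us']
RET  -223
CALL cabinet scanf[p='/']
RET  [bama, bod/]

Answer: [bama, bod/]


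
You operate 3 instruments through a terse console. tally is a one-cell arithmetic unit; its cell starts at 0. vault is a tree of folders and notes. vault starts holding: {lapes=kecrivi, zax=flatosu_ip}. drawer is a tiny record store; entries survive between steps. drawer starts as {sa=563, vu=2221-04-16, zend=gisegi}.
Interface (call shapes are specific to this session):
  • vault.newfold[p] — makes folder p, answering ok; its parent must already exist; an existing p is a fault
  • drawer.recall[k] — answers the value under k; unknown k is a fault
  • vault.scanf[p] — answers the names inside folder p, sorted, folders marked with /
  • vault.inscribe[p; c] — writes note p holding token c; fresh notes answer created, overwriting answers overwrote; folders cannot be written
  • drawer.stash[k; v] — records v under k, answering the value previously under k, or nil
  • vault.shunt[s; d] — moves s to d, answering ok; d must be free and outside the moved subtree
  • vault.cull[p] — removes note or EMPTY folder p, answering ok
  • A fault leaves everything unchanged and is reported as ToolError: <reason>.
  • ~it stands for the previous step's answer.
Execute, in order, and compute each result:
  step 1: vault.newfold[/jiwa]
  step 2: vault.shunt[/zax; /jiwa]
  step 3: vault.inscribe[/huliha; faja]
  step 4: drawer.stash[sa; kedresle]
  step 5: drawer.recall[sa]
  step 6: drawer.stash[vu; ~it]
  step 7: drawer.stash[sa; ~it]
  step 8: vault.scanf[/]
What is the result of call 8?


[in] vault.newfold p='/jiwa'
[out] ok
[in] vault.shunt s='/zax' d='/jiwa'
[out] ToolError: exists
[in] vault.inscribe p='/huliha' c='faja'
[out] created
[in] drawer.stash k='sa' v='kedresle'
[out] 563
[in] drawer.recall k='sa'
[out] kedresle
[in] drawer.stash k='vu' v='~it'
[out] 2221-04-16
[in] drawer.stash k='sa' v='~it'
[out] kedresle
[in] vault.scanf p='/'
[out] [huliha, jiwa/, lapes, zax]

Answer: [huliha, jiwa/, lapes, zax]


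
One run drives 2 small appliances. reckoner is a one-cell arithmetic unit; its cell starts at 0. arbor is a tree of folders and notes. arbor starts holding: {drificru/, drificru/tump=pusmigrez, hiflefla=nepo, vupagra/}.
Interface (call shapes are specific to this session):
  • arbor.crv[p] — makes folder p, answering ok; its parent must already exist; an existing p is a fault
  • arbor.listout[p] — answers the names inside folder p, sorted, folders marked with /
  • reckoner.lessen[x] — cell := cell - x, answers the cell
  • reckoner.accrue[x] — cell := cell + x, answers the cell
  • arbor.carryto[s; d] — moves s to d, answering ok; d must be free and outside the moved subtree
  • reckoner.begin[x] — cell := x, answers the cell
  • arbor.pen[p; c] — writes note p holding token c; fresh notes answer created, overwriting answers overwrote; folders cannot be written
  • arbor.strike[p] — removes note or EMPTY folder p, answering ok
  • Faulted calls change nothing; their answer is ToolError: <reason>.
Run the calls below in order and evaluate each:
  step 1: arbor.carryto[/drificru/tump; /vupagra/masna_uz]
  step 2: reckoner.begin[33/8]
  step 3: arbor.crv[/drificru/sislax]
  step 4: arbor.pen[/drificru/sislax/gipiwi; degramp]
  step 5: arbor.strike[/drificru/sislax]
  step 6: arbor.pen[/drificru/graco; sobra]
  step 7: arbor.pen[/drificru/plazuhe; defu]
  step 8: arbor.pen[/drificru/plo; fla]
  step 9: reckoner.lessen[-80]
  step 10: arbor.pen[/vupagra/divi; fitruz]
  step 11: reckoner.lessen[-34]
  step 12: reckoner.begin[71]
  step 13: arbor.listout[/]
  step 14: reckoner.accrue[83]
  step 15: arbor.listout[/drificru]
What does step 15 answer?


Answer: [graco, plazuhe, plo, sislax/]

Derivation:
>> arbor.carryto(s=/drificru/tump, d=/vupagra/masna_uz)
<< ok
>> reckoner.begin(x=33/8)
<< 33/8
>> arbor.crv(p=/drificru/sislax)
<< ok
>> arbor.pen(p=/drificru/sislax/gipiwi, c=degramp)
<< created
>> arbor.strike(p=/drificru/sislax)
<< ToolError: not empty
>> arbor.pen(p=/drificru/graco, c=sobra)
<< created
>> arbor.pen(p=/drificru/plazuhe, c=defu)
<< created
>> arbor.pen(p=/drificru/plo, c=fla)
<< created
>> reckoner.lessen(x=-80)
<< 673/8
>> arbor.pen(p=/vupagra/divi, c=fitruz)
<< created
>> reckoner.lessen(x=-34)
<< 945/8
>> reckoner.begin(x=71)
<< 71
>> arbor.listout(p=/)
<< [drificru/, hiflefla, vupagra/]
>> reckoner.accrue(x=83)
<< 154
>> arbor.listout(p=/drificru)
<< [graco, plazuhe, plo, sislax/]


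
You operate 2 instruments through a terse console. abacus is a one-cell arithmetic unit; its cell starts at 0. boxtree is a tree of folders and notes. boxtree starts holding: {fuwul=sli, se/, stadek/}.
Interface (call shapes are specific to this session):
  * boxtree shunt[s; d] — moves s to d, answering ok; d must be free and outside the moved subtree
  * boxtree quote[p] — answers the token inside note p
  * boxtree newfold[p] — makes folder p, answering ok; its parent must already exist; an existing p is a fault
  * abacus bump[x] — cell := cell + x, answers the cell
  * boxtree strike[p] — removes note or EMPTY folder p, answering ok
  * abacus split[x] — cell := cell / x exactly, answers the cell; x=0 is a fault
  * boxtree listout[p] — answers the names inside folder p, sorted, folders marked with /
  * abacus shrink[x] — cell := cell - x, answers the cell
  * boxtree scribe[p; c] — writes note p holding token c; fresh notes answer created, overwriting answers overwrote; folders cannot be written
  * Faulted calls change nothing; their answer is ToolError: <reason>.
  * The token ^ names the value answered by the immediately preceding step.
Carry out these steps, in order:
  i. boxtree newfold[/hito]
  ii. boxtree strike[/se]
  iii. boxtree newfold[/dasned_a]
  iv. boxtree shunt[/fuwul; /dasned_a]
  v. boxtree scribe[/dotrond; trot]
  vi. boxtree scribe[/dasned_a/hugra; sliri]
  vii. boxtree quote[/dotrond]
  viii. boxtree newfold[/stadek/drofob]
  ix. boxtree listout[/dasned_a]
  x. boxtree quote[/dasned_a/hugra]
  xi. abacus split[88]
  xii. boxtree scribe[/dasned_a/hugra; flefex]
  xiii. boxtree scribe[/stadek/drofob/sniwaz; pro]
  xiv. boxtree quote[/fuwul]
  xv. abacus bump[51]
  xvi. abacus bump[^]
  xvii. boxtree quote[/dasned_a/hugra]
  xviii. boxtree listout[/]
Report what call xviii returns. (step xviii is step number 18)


Answer: [dasned_a/, dotrond, fuwul, hito/, stadek/]

Derivation:
I call boxtree newfold(p: /hito), giving ok.
I use boxtree strike(p: /se): ok.
Next I call boxtree newfold(p: /dasned_a), giving ok.
I run boxtree shunt(s: /fuwul, d: /dasned_a), and observe ToolError: exists.
I use boxtree scribe(p: /dotrond, c: trot), giving created.
I run boxtree scribe(p: /dasned_a/hugra, c: sliri), and see created.
I use boxtree quote(p: /dotrond), — result: trot.
Then boxtree newfold(p: /stadek/drofob), → ok.
Invoking boxtree listout(p: /dasned_a): [hugra].
I try boxtree quote(p: /dasned_a/hugra), yielding sliri.
I invoke abacus split(x: 88), — result: 0.
I run boxtree scribe(p: /dasned_a/hugra, c: flefex), and observe overwrote.
I try boxtree scribe(p: /stadek/drofob/sniwaz, c: pro), which returns created.
I run boxtree quote(p: /fuwul), giving sli.
I call abacus bump(x: 51), → 51.
Using abacus bump(x: ^), and get 102.
Next I call boxtree quote(p: /dasned_a/hugra), giving flefex.
I run boxtree listout(p: /), and observe [dasned_a/, dotrond, fuwul, hito/, stadek/].


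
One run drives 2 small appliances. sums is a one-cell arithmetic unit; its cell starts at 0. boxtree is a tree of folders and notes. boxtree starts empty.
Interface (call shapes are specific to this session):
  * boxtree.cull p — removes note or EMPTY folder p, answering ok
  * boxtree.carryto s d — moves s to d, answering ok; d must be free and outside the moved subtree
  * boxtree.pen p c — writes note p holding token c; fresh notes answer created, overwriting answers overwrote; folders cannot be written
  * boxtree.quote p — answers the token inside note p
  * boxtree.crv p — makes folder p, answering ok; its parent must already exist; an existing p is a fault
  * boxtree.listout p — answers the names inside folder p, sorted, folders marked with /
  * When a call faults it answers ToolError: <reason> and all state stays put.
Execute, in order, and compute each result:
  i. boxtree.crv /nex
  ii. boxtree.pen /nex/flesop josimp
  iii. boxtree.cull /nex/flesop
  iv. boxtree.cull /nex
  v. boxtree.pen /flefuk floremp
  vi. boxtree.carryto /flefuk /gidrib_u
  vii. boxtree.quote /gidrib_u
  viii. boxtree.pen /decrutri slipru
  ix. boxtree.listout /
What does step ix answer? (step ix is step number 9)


Answer: [decrutri, gidrib_u]

Derivation:
→ boxtree.crv(p: /nex)
← ok
→ boxtree.pen(p: /nex/flesop, c: josimp)
← created
→ boxtree.cull(p: /nex/flesop)
← ok
→ boxtree.cull(p: /nex)
← ok
→ boxtree.pen(p: /flefuk, c: floremp)
← created
→ boxtree.carryto(s: /flefuk, d: /gidrib_u)
← ok
→ boxtree.quote(p: /gidrib_u)
← floremp
→ boxtree.pen(p: /decrutri, c: slipru)
← created
→ boxtree.listout(p: /)
← [decrutri, gidrib_u]


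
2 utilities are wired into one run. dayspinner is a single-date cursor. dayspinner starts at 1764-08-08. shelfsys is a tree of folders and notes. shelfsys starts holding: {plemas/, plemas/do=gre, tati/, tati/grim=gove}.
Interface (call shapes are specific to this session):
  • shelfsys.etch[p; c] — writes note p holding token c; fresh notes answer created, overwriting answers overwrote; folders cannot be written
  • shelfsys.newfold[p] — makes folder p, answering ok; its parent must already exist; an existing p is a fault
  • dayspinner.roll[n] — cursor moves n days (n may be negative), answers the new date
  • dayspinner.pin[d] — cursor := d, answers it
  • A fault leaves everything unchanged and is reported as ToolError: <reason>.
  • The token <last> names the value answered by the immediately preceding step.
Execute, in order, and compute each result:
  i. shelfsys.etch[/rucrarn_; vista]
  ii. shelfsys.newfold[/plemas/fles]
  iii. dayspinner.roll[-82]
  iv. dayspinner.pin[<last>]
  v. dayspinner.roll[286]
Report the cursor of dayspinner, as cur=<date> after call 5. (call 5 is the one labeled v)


I try shelfsys.etch on p: /rucrarn_, c: vista, which returns created.
Next I call shelfsys.newfold on p: /plemas/fles, and get ok.
I invoke dayspinner.roll on n: -82, giving 1764-05-18.
Next I call dayspinner.pin on d: <last>: 1764-05-18.
Now I run dayspinner.roll on n: 286, — result: 1765-02-28.

Answer: cur=1765-02-28


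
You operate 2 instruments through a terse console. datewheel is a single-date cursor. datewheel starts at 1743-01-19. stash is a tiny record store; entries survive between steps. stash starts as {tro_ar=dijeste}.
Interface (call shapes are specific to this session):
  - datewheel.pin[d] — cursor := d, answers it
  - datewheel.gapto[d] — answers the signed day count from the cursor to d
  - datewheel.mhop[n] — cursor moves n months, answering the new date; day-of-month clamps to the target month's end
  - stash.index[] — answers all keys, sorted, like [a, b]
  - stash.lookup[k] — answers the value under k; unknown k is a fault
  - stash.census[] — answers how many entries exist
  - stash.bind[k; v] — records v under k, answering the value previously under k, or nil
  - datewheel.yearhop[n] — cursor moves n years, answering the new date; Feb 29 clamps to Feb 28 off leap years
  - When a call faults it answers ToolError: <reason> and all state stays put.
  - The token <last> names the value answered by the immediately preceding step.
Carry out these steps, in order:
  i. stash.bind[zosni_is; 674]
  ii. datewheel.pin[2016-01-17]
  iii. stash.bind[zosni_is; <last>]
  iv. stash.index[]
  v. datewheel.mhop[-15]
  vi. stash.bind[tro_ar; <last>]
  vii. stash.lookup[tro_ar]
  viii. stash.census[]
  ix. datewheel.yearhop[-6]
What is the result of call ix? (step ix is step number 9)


I call stash.bind passing k=zosni_is, v=674, giving nil.
I try datewheel.pin passing d=2016-01-17, yielding 2016-01-17.
I use stash.bind passing k=zosni_is, v=<last>, and see 674.
Using stash.index(), and see [tro_ar, zosni_is].
Then datewheel.mhop passing n=-15, which returns 2014-10-17.
Now I run stash.bind passing k=tro_ar, v=<last>, — result: dijeste.
I try stash.lookup passing k=tro_ar, — result: 2014-10-17.
I try stash.census(), giving 2.
Then datewheel.yearhop passing n=-6, → 2008-10-17.

Answer: 2008-10-17


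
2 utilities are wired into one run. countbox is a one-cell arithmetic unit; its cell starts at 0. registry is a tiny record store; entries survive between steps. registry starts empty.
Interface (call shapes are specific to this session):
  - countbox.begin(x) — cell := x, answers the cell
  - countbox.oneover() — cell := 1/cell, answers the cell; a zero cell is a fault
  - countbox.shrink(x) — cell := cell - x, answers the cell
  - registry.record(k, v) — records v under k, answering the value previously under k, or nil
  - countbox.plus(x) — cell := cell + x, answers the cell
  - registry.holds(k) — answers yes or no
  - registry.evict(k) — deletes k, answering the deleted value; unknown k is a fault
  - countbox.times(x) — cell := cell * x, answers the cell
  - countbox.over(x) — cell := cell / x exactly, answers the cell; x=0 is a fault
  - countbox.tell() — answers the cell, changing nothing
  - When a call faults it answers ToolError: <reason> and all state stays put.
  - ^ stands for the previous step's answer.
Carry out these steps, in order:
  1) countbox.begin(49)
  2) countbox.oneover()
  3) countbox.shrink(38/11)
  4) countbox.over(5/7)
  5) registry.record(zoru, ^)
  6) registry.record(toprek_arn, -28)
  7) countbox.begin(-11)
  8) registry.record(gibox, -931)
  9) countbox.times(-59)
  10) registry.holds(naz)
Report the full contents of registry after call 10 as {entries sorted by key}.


Answer: {gibox=-931, toprek_arn=-28, zoru=-1851/385}

Derivation:
[in] begin x=49
  49
[in] oneover
  1/49
[in] shrink x=38/11
  -1851/539
[in] over x=5/7
  -1851/385
[in] record k=zoru v=^
  nil
[in] record k=toprek_arn v=-28
  nil
[in] begin x=-11
  -11
[in] record k=gibox v=-931
  nil
[in] times x=-59
  649
[in] holds k=naz
  no


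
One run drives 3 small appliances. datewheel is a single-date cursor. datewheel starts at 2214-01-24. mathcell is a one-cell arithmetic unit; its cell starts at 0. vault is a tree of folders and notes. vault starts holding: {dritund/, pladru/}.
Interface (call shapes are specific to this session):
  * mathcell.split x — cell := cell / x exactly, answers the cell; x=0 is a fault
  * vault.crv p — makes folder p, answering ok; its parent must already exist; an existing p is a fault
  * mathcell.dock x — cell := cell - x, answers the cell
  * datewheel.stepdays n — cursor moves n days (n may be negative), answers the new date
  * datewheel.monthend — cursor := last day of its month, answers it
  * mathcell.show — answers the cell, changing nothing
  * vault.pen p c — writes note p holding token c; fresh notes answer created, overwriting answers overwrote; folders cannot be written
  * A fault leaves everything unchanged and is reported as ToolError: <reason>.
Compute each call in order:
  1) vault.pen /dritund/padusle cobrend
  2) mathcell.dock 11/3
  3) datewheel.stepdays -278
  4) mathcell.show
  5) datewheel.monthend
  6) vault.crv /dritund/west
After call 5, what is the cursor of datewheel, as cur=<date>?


CALL vault.pen[/dritund/padusle; cobrend]
RET  created
CALL mathcell.dock[11/3]
RET  -11/3
CALL datewheel.stepdays[-278]
RET  2213-04-21
CALL mathcell.show[]
RET  -11/3
CALL datewheel.monthend[]
RET  2213-04-30
CALL vault.crv[/dritund/west]
RET  ok

Answer: cur=2213-04-30


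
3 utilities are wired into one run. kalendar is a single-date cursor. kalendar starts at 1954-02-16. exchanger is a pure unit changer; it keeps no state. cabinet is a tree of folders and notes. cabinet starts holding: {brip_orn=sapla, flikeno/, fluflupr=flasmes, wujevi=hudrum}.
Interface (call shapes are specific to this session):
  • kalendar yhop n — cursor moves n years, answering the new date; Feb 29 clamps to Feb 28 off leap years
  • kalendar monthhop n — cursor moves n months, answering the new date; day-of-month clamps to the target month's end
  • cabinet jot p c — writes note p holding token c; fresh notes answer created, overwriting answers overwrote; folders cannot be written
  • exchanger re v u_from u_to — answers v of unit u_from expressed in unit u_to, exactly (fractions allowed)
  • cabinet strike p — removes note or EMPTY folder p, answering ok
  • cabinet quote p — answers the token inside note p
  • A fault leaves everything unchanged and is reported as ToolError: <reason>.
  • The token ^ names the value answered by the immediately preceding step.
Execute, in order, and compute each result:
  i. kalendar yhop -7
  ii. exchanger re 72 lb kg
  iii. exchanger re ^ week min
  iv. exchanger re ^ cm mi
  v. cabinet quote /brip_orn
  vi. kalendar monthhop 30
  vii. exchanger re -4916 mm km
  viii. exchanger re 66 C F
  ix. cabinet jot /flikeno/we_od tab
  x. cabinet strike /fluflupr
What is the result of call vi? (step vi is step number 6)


CALL kalendar yhop[n: -7]
RET  1947-02-16
CALL exchanger re[v: 72; u_from: lb; u_to: kg]
RET  408233133/12500000
CALL exchanger re[v: ^; u_from: week; u_to: min]
RET  25718687379/78125
CALL exchanger re[v: ^; u_from: cm; u_to: mi]
RET  259784721/127000000
CALL cabinet quote[p: /brip_orn]
RET  sapla
CALL kalendar monthhop[n: 30]
RET  1949-08-16
CALL exchanger re[v: -4916; u_from: mm; u_to: km]
RET  -1229/250000
CALL exchanger re[v: 66; u_from: C; u_to: F]
RET  754/5
CALL cabinet jot[p: /flikeno/we_od; c: tab]
RET  created
CALL cabinet strike[p: /fluflupr]
RET  ok

Answer: 1949-08-16


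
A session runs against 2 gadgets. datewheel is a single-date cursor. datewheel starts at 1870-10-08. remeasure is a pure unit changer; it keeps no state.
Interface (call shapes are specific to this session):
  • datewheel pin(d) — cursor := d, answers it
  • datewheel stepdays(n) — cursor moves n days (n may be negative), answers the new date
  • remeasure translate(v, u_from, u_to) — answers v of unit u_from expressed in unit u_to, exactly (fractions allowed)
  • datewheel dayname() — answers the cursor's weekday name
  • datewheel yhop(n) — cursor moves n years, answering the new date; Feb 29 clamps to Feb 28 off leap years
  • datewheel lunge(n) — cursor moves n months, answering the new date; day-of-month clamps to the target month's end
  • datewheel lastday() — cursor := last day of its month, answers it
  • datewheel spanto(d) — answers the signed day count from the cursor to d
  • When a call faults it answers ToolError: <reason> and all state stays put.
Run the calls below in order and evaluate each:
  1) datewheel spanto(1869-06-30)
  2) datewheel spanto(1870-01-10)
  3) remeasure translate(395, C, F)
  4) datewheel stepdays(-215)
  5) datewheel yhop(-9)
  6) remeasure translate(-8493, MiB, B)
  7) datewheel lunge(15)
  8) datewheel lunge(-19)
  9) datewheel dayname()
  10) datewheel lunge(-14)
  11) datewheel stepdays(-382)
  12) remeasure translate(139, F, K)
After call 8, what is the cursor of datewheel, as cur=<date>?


·→ datewheel spanto(d='1869-06-30')
·← -465
·→ datewheel spanto(d='1870-01-10')
·← -271
·→ remeasure translate(v='395', u_from='C', u_to='F')
·← 743
·→ datewheel stepdays(n='-215')
·← 1870-03-07
·→ datewheel yhop(n='-9')
·← 1861-03-07
·→ remeasure translate(v='-8493', u_from='MiB', u_to='B')
·← -8905555968
·→ datewheel lunge(n='15')
·← 1862-06-07
·→ datewheel lunge(n='-19')
·← 1860-11-07
·→ datewheel dayname()
·← Wednesday
·→ datewheel lunge(n='-14')
·← 1859-09-07
·→ datewheel stepdays(n='-382')
·← 1858-08-21
·→ remeasure translate(v='139', u_from='F', u_to='K')
·← 59867/180

Answer: cur=1860-11-07


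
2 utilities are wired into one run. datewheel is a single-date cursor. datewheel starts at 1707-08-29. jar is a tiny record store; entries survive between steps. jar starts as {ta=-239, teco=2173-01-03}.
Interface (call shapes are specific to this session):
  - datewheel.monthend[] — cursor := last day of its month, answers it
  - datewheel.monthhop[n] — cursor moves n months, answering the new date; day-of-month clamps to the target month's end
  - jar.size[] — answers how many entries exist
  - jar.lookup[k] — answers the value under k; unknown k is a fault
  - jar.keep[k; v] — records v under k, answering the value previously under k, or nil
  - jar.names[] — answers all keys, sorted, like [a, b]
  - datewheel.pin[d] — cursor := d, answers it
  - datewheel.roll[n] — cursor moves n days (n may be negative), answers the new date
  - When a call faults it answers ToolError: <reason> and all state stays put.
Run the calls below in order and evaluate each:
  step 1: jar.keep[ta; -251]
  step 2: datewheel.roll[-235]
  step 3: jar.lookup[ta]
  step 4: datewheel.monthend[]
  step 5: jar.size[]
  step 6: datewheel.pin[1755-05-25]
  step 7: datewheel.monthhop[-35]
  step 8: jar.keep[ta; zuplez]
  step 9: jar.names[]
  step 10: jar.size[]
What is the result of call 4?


Answer: 1707-01-31

Derivation:
[in] keep k: ta v: -251
:: -239
[in] roll n: -235
:: 1707-01-06
[in] lookup k: ta
:: -251
[in] monthend
:: 1707-01-31
[in] size
:: 2
[in] pin d: 1755-05-25
:: 1755-05-25
[in] monthhop n: -35
:: 1752-06-25
[in] keep k: ta v: zuplez
:: -251
[in] names
:: [ta, teco]
[in] size
:: 2


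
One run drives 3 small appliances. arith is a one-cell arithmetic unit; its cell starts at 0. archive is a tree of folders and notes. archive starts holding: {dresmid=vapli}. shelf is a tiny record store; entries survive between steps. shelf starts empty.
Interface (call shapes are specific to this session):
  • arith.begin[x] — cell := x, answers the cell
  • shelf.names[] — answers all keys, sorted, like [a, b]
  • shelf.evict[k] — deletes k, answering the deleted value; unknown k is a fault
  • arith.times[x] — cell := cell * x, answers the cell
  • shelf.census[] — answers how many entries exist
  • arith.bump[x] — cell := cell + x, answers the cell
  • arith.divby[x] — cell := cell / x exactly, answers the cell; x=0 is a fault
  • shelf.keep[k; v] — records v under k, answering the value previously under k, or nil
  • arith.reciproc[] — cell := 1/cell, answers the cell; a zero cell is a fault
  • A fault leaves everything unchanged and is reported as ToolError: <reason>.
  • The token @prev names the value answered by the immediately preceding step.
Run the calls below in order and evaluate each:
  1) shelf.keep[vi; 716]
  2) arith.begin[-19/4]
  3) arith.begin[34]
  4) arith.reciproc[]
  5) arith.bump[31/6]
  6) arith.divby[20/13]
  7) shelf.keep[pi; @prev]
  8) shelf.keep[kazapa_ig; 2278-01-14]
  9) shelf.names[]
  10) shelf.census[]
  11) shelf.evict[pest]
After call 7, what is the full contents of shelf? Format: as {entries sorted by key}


Answer: {pi=689/204, vi=716}

Derivation:
I call keep with k=vi, v=716, and get nil.
I run begin with x=-19/4: -19/4.
Invoking begin with x=34, and get 34.
I call reciproc, — result: 1/34.
Then bump with x=31/6, and see 265/51.
I try divby with x=20/13, giving 689/204.
Using keep with k=pi, v=@prev, yielding nil.
I invoke keep with k=kazapa_ig, v=2278-01-14, → nil.
I run names(), — result: [kazapa_ig, pi, vi].
Then census, yielding 3.
Now I run evict with k=pest, and get ToolError: no such key pest.


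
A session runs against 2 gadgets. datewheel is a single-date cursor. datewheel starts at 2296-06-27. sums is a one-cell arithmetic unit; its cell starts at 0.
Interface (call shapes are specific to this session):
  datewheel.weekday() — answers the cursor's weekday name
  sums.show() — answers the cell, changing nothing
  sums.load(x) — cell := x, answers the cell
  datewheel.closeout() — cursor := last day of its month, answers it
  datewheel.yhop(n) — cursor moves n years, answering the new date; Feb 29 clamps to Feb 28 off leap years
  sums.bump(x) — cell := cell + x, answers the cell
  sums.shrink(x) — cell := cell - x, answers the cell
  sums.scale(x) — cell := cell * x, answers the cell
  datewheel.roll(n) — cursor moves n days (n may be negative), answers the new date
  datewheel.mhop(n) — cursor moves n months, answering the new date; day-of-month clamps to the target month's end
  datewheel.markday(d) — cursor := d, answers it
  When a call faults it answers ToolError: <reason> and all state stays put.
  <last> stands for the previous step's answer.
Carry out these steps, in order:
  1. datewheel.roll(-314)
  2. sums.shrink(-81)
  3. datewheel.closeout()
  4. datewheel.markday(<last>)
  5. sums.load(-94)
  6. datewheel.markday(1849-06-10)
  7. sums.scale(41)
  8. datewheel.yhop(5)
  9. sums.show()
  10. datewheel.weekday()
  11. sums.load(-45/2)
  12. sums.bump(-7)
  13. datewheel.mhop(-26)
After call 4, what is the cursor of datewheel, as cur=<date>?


Answer: cur=2295-08-31

Derivation:
I run roll on n→-314, and observe 2295-08-18.
Using shrink on x→-81: 81.
I call closeout, which returns 2295-08-31.
Using markday on d→<last>, and see 2295-08-31.
Then load on x→-94, — result: -94.
Invoking markday on d→1849-06-10: 1849-06-10.
I try scale on x→41: -3854.
I use yhop on n→5, and see 1854-06-10.
I run show, and see -3854.
I call weekday, and see Saturday.
I run load on x→-45/2, yielding -45/2.
I run bump on x→-7, and observe -59/2.
Now I run mhop on n→-26, giving 1852-04-10.


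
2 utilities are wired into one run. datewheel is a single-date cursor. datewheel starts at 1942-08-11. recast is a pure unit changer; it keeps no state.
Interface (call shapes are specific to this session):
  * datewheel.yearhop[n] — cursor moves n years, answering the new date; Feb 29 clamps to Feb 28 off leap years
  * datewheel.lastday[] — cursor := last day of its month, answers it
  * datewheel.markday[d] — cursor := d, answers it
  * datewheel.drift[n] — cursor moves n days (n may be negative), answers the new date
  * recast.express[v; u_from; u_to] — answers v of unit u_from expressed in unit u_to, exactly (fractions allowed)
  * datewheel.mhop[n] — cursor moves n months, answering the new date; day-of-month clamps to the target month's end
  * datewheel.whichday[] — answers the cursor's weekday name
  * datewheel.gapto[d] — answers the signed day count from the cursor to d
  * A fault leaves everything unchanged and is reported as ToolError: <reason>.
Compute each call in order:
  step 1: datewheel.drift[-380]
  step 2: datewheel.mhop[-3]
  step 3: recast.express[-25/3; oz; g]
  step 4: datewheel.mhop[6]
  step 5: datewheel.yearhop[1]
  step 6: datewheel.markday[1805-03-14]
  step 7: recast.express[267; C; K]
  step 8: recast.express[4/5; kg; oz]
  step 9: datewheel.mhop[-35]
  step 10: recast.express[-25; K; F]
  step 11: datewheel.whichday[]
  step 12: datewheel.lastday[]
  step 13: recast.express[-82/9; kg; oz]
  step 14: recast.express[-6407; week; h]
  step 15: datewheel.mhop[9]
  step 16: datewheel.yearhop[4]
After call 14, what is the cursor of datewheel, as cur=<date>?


Answer: cur=1802-04-30

Derivation:
I run drift(n→-380), and get 1941-07-27.
Now I run mhop(n→-3), → 1941-04-27.
Using express(v→-25/3, u_from→oz, u_to→g), and observe -45359237/192000.
I run mhop(n→6), and observe 1941-10-27.
Next I call yearhop(n→1), → 1942-10-27.
Using markday(d→1805-03-14), — result: 1805-03-14.
Then express(v→267, u_from→C, u_to→K), → 10803/20.
Next I call express(v→4/5, u_from→kg, u_to→oz), yielding 1280000000/45359237.
Using mhop(n→-35), → 1802-04-14.
I call express(v→-25, u_from→K, u_to→F), which returns -50467/100.
I run whichday(), giving Wednesday.
Invoking lastday, and see 1802-04-30.
Then express(v→-82/9, u_from→kg, u_to→oz), — result: -131200000000/408233133.
Invoking express(v→-6407, u_from→week, u_to→h), → -1076376.
I use mhop(n→9), and get 1803-01-30.
Next I call yearhop(n→4): 1807-01-30.


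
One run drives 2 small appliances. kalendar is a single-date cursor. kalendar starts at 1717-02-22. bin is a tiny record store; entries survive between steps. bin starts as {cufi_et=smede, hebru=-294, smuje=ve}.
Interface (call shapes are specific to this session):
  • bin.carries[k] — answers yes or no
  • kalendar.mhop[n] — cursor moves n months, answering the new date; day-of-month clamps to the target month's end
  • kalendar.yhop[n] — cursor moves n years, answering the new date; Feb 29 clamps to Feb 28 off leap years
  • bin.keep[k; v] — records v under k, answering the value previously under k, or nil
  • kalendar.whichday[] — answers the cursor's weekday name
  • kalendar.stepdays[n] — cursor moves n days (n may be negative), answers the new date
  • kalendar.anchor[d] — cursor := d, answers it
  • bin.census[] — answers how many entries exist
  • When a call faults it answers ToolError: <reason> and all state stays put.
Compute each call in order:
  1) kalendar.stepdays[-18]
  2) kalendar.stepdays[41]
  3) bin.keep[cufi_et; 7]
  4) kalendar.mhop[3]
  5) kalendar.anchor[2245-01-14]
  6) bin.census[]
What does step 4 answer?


Step: kalendar.stepdays[-18]
Result: 1717-02-04
Step: kalendar.stepdays[41]
Result: 1717-03-17
Step: bin.keep[cufi_et; 7]
Result: smede
Step: kalendar.mhop[3]
Result: 1717-06-17
Step: kalendar.anchor[2245-01-14]
Result: 2245-01-14
Step: bin.census[]
Result: 3

Answer: 1717-06-17


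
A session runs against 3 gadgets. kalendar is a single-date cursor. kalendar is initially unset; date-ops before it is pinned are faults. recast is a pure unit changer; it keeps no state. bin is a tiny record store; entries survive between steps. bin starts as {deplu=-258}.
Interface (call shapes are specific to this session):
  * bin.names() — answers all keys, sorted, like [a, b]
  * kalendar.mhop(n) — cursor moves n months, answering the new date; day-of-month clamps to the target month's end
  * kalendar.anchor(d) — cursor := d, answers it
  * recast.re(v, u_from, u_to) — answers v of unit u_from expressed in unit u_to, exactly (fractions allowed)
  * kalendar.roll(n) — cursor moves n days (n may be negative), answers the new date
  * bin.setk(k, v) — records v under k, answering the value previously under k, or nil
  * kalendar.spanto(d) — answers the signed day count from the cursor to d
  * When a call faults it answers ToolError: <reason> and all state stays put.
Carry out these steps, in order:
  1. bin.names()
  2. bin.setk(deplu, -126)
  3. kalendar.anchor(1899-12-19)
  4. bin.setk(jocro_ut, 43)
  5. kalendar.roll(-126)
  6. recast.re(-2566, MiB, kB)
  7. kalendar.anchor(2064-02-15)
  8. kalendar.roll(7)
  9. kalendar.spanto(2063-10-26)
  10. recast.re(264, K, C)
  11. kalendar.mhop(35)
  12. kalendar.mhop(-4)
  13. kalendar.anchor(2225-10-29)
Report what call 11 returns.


Next I call names(), which returns [deplu].
Next I call setk with k=deplu, v=-126, yielding -258.
Then anchor with d=1899-12-19, which returns 1899-12-19.
I run setk with k=jocro_ut, v=43, which returns nil.
Using roll with n=-126, giving 1899-08-15.
I use re with v=-2566, u_from=MiB, u_to=kB, and observe -336330752/125.
I try anchor with d=2064-02-15, and get 2064-02-15.
Now I run roll with n=7, and see 2064-02-22.
I invoke spanto with d=2063-10-26, → -119.
I try re with v=264, u_from=K, u_to=C: -183/20.
I invoke mhop with n=35, and observe 2067-01-22.
Next I call mhop with n=-4, and observe 2066-09-22.
I invoke anchor with d=2225-10-29, which returns 2225-10-29.

Answer: 2067-01-22


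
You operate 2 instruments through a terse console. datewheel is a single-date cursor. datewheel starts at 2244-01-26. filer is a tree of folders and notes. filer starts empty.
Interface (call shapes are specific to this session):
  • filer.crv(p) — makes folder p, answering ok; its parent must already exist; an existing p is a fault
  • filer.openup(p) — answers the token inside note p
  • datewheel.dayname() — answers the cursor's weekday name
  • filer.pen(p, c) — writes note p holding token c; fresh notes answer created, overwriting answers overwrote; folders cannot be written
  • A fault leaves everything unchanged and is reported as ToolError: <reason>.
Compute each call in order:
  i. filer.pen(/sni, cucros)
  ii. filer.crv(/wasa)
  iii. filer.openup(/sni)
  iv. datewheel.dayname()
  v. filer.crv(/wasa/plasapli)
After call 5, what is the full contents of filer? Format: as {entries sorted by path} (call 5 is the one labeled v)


-- 1. filer.pen(p: /sni, c: cucros) == created
-- 2. filer.crv(p: /wasa) == ok
-- 3. filer.openup(p: /sni) == cucros
-- 4. datewheel.dayname() == Friday
-- 5. filer.crv(p: /wasa/plasapli) == ok

Answer: {sni=cucros, wasa/, wasa/plasapli/}
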